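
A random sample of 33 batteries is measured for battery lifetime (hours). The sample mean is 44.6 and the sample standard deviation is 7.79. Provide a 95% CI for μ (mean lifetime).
(41.84, 47.36)

t-interval (σ unknown):
df = n - 1 = 32
t* = 2.037 for 95% confidence

Margin of error = t* · s/√n = 2.037 · 7.79/√33 = 2.76

CI: (41.84, 47.36)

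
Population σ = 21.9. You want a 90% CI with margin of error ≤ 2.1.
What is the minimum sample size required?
n ≥ 295

For margin E ≤ 2.1:
n ≥ (z* · σ / E)²
n ≥ (1.645 · 21.9 / 2.1)²
n ≥ 294.29

Minimum n = 295 (rounding up)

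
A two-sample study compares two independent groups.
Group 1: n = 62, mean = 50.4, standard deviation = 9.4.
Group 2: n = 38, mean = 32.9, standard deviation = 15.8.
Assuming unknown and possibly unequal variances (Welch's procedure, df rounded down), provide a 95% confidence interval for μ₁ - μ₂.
(11.83, 23.17)

Difference: x̄₁ - x̄₂ = 17.50
SE = √(s₁²/n₁ + s₂²/n₂) = √(9.4²/62 + 15.8²/38) = 2.8275
df = 53.27 → 53 (Welch–Satterthwaite, rounded down)
t* = 2.006

CI: 17.50 ± 2.006 · 2.8275 = 17.50 ± 5.67 = (11.83, 23.17)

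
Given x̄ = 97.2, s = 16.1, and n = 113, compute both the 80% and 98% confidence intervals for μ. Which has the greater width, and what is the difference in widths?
98% CI is wider by 3.25

df = 112
80% CI: t* = 1.289, (95.25, 99.15), width = 2 · t* · s/√n = 3.90
98% CI: t* = 2.360, (93.63, 100.77), width = 2 · t* · s/√n = 7.15

The 98% CI is wider by 7.15 - 3.90 = 3.25.
Higher confidence requires a wider interval.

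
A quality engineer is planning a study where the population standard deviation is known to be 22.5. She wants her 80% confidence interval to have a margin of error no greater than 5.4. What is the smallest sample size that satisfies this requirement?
n ≥ 29

For margin E ≤ 5.4:
n ≥ (z* · σ / E)²
n ≥ (1.282 · 22.5 / 5.4)²
n ≥ 28.53

Minimum n = 29 (rounding up)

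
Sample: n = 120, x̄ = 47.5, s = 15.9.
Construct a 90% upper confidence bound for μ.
μ ≤ 49.37

Upper bound (one-sided):
t* = 1.289 (one-sided for 90%)
Upper bound = x̄ + t* · s/√n = 47.5 + 1.289 · 15.9/√120 = 49.37

We are 90% confident that μ ≤ 49.37.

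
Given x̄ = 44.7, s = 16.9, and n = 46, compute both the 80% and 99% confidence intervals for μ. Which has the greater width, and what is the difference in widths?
99% CI is wider by 6.93

df = 45
80% CI: t* = 1.301, (41.46, 47.94), width = 2 · t* · s/√n = 6.48
99% CI: t* = 2.690, (38.00, 51.40), width = 2 · t* · s/√n = 13.41

The 99% CI is wider by 13.41 - 6.48 = 6.93.
Higher confidence requires a wider interval.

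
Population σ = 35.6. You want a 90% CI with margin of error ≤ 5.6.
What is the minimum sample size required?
n ≥ 110

For margin E ≤ 5.6:
n ≥ (z* · σ / E)²
n ≥ (1.645 · 35.6 / 5.6)²
n ≥ 109.36

Minimum n = 110 (rounding up)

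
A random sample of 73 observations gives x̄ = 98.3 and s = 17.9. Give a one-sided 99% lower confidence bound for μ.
μ ≥ 93.32

Lower bound (one-sided):
t* = 2.379 (one-sided for 99%)
Lower bound = x̄ - t* · s/√n = 98.3 - 2.379 · 17.9/√73 = 93.32

We are 99% confident that μ ≥ 93.32.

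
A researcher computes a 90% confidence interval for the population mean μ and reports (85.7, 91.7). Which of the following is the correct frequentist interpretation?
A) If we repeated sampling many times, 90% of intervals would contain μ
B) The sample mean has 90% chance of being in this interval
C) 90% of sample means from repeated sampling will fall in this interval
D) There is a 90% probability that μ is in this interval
A

A) Correct — this is the frequentist long-run coverage interpretation.
B) Wrong — x̄ is observed and sits in the interval by construction.
C) Wrong — coverage applies to intervals containing μ, not to future x̄ values.
D) Wrong — μ is fixed; the randomness lives in the interval, not in μ.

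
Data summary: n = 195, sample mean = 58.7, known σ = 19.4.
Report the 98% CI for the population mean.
(55.47, 61.93)

z-interval (σ known):
z* = 2.326 for 98% confidence

Margin of error = z* · σ/√n = 2.326 · 19.4/√195 = 3.23

CI: (58.7 - 3.23, 58.7 + 3.23) = (55.47, 61.93)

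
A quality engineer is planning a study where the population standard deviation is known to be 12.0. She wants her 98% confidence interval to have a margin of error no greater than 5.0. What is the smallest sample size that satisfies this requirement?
n ≥ 32

For margin E ≤ 5.0:
n ≥ (z* · σ / E)²
n ≥ (2.326 · 12.0 / 5.0)²
n ≥ 31.16

Minimum n = 32 (rounding up)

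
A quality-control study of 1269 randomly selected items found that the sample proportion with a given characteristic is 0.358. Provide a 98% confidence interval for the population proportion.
(0.327, 0.389)

Proportion CI:
SE = √(p̂(1-p̂)/n) = √(0.358 · 0.642 / 1269) = 0.01346

z* = 2.326
Margin = z* · SE = 2.326 · 0.01346 = 0.0313

CI: 0.358 ± 0.0313 = (0.327, 0.389)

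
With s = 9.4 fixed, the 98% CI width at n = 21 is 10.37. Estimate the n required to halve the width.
n ≈ 84

CI width ∝ 1/√n
To reduce width by factor 2, need √n to grow by 2 → need 2² = 4 times as many samples.

Current: n = 21, width = 10.37
New: n = 84, width ≈ 4.87

Width reduced by factor of 10.37/4.87 = 2.13.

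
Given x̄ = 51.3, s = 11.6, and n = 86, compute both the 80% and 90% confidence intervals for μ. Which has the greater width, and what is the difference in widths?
90% CI is wider by 0.93

df = 85
80% CI: t* = 1.292, (49.68, 52.92), width = 2 · t* · s/√n = 3.23
90% CI: t* = 1.663, (49.22, 53.38), width = 2 · t* · s/√n = 4.16

The 90% CI is wider by 4.16 - 3.23 = 0.93.
Higher confidence requires a wider interval.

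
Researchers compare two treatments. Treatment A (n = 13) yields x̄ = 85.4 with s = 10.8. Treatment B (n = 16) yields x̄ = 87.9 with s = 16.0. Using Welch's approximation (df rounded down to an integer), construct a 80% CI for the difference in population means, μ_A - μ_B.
(-9.07, 4.07)

Difference: x̄₁ - x̄₂ = -2.50
SE = √(s₁²/n₁ + s₂²/n₂) = √(10.8²/13 + 16.0²/16) = 4.9972
df = 26.23 → 26 (Welch–Satterthwaite, rounded down)
t* = 1.315

CI: -2.50 ± 1.315 · 4.9972 = -2.50 ± 6.57 = (-9.07, 4.07)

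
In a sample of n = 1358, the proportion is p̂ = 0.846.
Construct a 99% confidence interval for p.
(0.821, 0.871)

Proportion CI:
SE = √(p̂(1-p̂)/n) = √(0.846 · 0.154 / 1358) = 0.00979

z* = 2.576
Margin = z* · SE = 2.576 · 0.00979 = 0.0252

CI: 0.846 ± 0.0252 = (0.821, 0.871)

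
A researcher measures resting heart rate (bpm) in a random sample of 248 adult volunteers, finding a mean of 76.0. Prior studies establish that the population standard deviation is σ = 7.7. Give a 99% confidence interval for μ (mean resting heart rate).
(74.74, 77.26)

z-interval (σ known):
z* = 2.576 for 99% confidence

Margin of error = z* · σ/√n = 2.576 · 7.7/√248 = 1.26

CI: (76.0 - 1.26, 76.0 + 1.26) = (74.74, 77.26)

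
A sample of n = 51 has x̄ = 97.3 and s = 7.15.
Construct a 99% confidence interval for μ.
(94.62, 99.98)

t-interval (σ unknown):
df = n - 1 = 50
t* = 2.678 for 99% confidence

Margin of error = t* · s/√n = 2.678 · 7.15/√51 = 2.68

CI: (94.62, 99.98)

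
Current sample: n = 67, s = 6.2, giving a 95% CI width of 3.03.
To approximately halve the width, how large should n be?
n ≈ 268

CI width ∝ 1/√n
To reduce width by factor 2, need √n to grow by 2 → need 2² = 4 times as many samples.

Current: n = 67, width = 3.03
New: n = 268, width ≈ 1.49

Width reduced by factor of 3.03/1.49 = 2.03.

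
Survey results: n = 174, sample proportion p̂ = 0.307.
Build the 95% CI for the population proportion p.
(0.238, 0.376)

Proportion CI:
SE = √(p̂(1-p̂)/n) = √(0.307 · 0.693 / 174) = 0.03497

z* = 1.960
Margin = z* · SE = 1.960 · 0.03497 = 0.0685

CI: 0.307 ± 0.0685 = (0.238, 0.376)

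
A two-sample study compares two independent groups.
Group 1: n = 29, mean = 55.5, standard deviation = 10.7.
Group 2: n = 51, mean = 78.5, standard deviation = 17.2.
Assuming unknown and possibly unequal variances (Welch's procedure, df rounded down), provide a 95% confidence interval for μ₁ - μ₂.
(-29.22, -16.78)

Difference: x̄₁ - x̄₂ = -23.00
SE = √(s₁²/n₁ + s₂²/n₂) = √(10.7²/29 + 17.2²/51) = 3.1223
df = 77.29 → 77 (Welch–Satterthwaite, rounded down)
t* = 1.991

CI: -23.00 ± 1.991 · 3.1223 = -23.00 ± 6.22 = (-29.22, -16.78)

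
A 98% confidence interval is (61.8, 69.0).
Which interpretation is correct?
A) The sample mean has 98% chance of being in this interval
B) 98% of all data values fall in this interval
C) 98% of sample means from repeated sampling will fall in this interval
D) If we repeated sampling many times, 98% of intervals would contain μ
D

A) Wrong — x̄ is observed and sits in the interval by construction.
B) Wrong — a CI is about the parameter μ, not individual data values.
C) Wrong — coverage applies to intervals containing μ, not to future x̄ values.
D) Correct — this is the frequentist long-run coverage interpretation.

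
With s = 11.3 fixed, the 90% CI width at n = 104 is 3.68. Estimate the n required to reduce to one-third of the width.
n ≈ 936

CI width ∝ 1/√n
To reduce width by factor 3, need √n to grow by 3 → need 3² = 9 times as many samples.

Current: n = 104, width = 3.68
New: n = 936, width ≈ 1.22

Width reduced by factor of 3.68/1.22 = 3.02.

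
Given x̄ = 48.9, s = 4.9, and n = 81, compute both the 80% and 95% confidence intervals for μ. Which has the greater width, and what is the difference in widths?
95% CI is wider by 0.76

df = 80
80% CI: t* = 1.292, (48.20, 49.60), width = 2 · t* · s/√n = 1.41
95% CI: t* = 1.990, (47.82, 49.98), width = 2 · t* · s/√n = 2.17

The 95% CI is wider by 2.17 - 1.41 = 0.76.
Higher confidence requires a wider interval.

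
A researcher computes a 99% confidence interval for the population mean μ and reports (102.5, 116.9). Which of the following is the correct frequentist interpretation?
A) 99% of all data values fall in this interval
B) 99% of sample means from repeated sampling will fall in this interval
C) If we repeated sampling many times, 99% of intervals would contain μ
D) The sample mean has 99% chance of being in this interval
C

A) Wrong — a CI is about the parameter μ, not individual data values.
B) Wrong — coverage applies to intervals containing μ, not to future x̄ values.
C) Correct — this is the frequentist long-run coverage interpretation.
D) Wrong — x̄ is observed and sits in the interval by construction.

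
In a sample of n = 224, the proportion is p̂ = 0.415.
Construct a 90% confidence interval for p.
(0.361, 0.469)

Proportion CI:
SE = √(p̂(1-p̂)/n) = √(0.415 · 0.585 / 224) = 0.03292

z* = 1.645
Margin = z* · SE = 1.645 · 0.03292 = 0.0542

CI: 0.415 ± 0.0542 = (0.361, 0.469)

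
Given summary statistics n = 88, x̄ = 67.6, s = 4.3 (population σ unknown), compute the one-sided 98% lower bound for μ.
μ ≥ 66.64

Lower bound (one-sided):
t* = 2.085 (one-sided for 98%)
Lower bound = x̄ - t* · s/√n = 67.6 - 2.085 · 4.3/√88 = 66.64

We are 98% confident that μ ≥ 66.64.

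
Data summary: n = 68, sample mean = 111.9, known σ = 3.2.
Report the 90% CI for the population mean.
(111.26, 112.54)

z-interval (σ known):
z* = 1.645 for 90% confidence

Margin of error = z* · σ/√n = 1.645 · 3.2/√68 = 0.64

CI: (111.9 - 0.64, 111.9 + 0.64) = (111.26, 112.54)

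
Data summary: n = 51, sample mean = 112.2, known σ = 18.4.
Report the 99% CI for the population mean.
(105.56, 118.84)

z-interval (σ known):
z* = 2.576 for 99% confidence

Margin of error = z* · σ/√n = 2.576 · 18.4/√51 = 6.64

CI: (112.2 - 6.64, 112.2 + 6.64) = (105.56, 118.84)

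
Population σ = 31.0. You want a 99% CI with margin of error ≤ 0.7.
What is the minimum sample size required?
n ≥ 13015

For margin E ≤ 0.7:
n ≥ (z* · σ / E)²
n ≥ (2.576 · 31.0 / 0.7)²
n ≥ 13014.25

Minimum n = 13015 (rounding up)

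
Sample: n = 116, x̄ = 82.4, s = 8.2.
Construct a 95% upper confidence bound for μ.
μ ≤ 83.66

Upper bound (one-sided):
t* = 1.658 (one-sided for 95%)
Upper bound = x̄ + t* · s/√n = 82.4 + 1.658 · 8.2/√116 = 83.66

We are 95% confident that μ ≤ 83.66.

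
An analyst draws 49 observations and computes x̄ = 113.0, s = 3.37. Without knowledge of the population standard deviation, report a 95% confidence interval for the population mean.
(112.03, 113.97)

t-interval (σ unknown):
df = n - 1 = 48
t* = 2.011 for 95% confidence

Margin of error = t* · s/√n = 2.011 · 3.37/√49 = 0.97

CI: (112.03, 113.97)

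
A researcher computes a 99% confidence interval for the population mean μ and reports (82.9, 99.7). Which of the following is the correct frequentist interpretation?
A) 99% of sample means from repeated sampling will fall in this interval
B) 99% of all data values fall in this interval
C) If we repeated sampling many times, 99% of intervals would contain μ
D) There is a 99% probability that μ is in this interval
C

A) Wrong — coverage applies to intervals containing μ, not to future x̄ values.
B) Wrong — a CI is about the parameter μ, not individual data values.
C) Correct — this is the frequentist long-run coverage interpretation.
D) Wrong — μ is fixed; the randomness lives in the interval, not in μ.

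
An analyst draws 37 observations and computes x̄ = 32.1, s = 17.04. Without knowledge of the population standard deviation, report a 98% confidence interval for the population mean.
(25.28, 38.92)

t-interval (σ unknown):
df = n - 1 = 36
t* = 2.434 for 98% confidence

Margin of error = t* · s/√n = 2.434 · 17.04/√37 = 6.82

CI: (25.28, 38.92)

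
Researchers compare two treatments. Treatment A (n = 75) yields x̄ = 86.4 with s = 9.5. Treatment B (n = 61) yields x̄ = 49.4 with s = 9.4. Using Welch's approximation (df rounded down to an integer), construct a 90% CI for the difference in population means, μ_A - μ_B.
(34.30, 39.70)

Difference: x̄₁ - x̄₂ = 37.00
SE = √(s₁²/n₁ + s₂²/n₂) = √(9.5²/75 + 9.4²/61) = 1.6285
df = 128.94 → 128 (Welch–Satterthwaite, rounded down)
t* = 1.657

CI: 37.00 ± 1.657 · 1.6285 = 37.00 ± 2.70 = (34.30, 39.70)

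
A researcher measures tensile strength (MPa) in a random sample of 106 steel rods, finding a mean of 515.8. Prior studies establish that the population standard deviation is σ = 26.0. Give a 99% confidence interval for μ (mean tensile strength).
(509.29, 522.31)

z-interval (σ known):
z* = 2.576 for 99% confidence

Margin of error = z* · σ/√n = 2.576 · 26.0/√106 = 6.51

CI: (515.8 - 6.51, 515.8 + 6.51) = (509.29, 522.31)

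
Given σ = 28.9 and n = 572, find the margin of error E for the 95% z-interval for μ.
Margin of error = 2.37

Margin of error = z* · σ/√n
= 1.960 · 28.9/√572
= 1.960 · 28.9/23.9165
= 2.37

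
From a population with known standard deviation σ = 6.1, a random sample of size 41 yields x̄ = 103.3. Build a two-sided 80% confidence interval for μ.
(102.08, 104.52)

z-interval (σ known):
z* = 1.282 for 80% confidence

Margin of error = z* · σ/√n = 1.282 · 6.1/√41 = 1.22

CI: (103.3 - 1.22, 103.3 + 1.22) = (102.08, 104.52)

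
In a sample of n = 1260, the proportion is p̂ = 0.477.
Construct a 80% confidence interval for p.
(0.459, 0.495)

Proportion CI:
SE = √(p̂(1-p̂)/n) = √(0.477 · 0.523 / 1260) = 0.01407

z* = 1.282
Margin = z* · SE = 1.282 · 0.01407 = 0.0180

CI: 0.477 ± 0.0180 = (0.459, 0.495)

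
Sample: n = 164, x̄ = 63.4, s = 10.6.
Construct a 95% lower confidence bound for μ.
μ ≥ 62.03

Lower bound (one-sided):
t* = 1.654 (one-sided for 95%)
Lower bound = x̄ - t* · s/√n = 63.4 - 1.654 · 10.6/√164 = 62.03

We are 95% confident that μ ≥ 62.03.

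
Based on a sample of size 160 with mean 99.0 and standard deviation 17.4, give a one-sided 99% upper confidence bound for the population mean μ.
μ ≤ 102.23

Upper bound (one-sided):
t* = 2.350 (one-sided for 99%)
Upper bound = x̄ + t* · s/√n = 99.0 + 2.350 · 17.4/√160 = 102.23

We are 99% confident that μ ≤ 102.23.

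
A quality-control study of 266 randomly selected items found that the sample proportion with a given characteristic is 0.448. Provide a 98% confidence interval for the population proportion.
(0.377, 0.519)

Proportion CI:
SE = √(p̂(1-p̂)/n) = √(0.448 · 0.552 / 266) = 0.03049

z* = 2.326
Margin = z* · SE = 2.326 · 0.03049 = 0.0709

CI: 0.448 ± 0.0709 = (0.377, 0.519)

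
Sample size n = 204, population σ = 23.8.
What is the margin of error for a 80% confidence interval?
Margin of error = 2.14

Margin of error = z* · σ/√n
= 1.282 · 23.8/√204
= 1.282 · 23.8/14.2829
= 2.14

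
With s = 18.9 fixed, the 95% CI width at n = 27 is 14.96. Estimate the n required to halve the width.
n ≈ 108

CI width ∝ 1/√n
To reduce width by factor 2, need √n to grow by 2 → need 2² = 4 times as many samples.

Current: n = 27, width = 14.96
New: n = 108, width ≈ 7.21

Width reduced by factor of 14.96/7.21 = 2.07.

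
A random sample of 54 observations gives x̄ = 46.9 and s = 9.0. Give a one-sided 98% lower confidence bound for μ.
μ ≥ 44.32

Lower bound (one-sided):
t* = 2.106 (one-sided for 98%)
Lower bound = x̄ - t* · s/√n = 46.9 - 2.106 · 9.0/√54 = 44.32

We are 98% confident that μ ≥ 44.32.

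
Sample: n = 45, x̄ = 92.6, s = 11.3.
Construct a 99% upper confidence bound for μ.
μ ≤ 96.67

Upper bound (one-sided):
t* = 2.414 (one-sided for 99%)
Upper bound = x̄ + t* · s/√n = 92.6 + 2.414 · 11.3/√45 = 96.67

We are 99% confident that μ ≤ 96.67.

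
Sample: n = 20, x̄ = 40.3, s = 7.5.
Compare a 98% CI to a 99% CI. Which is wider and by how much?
99% CI is wider by 1.08

df = 19
98% CI: t* = 2.539, (36.04, 44.56), width = 2 · t* · s/√n = 8.52
99% CI: t* = 2.861, (35.50, 45.10), width = 2 · t* · s/√n = 9.60

The 99% CI is wider by 9.60 - 8.52 = 1.08.
Higher confidence requires a wider interval.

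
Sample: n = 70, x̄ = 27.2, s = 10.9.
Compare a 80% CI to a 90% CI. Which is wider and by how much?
90% CI is wider by 0.97

df = 69
80% CI: t* = 1.294, (25.51, 28.89), width = 2 · t* · s/√n = 3.37
90% CI: t* = 1.667, (25.03, 29.37), width = 2 · t* · s/√n = 4.34

The 90% CI is wider by 4.34 - 3.37 = 0.97.
Higher confidence requires a wider interval.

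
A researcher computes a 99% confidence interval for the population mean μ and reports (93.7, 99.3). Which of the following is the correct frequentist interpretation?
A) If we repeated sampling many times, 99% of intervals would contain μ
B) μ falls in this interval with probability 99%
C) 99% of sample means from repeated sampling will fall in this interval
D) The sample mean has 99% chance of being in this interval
A

A) Correct — this is the frequentist long-run coverage interpretation.
B) Wrong — μ is fixed; the randomness lives in the interval, not in μ.
C) Wrong — coverage applies to intervals containing μ, not to future x̄ values.
D) Wrong — x̄ is observed and sits in the interval by construction.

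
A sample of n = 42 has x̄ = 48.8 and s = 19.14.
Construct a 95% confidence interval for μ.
(42.83, 54.77)

t-interval (σ unknown):
df = n - 1 = 41
t* = 2.020 for 95% confidence

Margin of error = t* · s/√n = 2.020 · 19.14/√42 = 5.97

CI: (42.83, 54.77)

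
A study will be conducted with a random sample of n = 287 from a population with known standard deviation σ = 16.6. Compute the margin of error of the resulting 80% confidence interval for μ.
Margin of error = 1.26

Margin of error = z* · σ/√n
= 1.282 · 16.6/√287
= 1.282 · 16.6/16.9411
= 1.26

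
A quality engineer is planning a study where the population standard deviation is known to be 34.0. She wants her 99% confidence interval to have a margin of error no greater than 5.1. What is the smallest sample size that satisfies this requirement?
n ≥ 295

For margin E ≤ 5.1:
n ≥ (z* · σ / E)²
n ≥ (2.576 · 34.0 / 5.1)²
n ≥ 294.92

Minimum n = 295 (rounding up)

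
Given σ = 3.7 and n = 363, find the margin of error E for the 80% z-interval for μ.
Margin of error = 0.25

Margin of error = z* · σ/√n
= 1.282 · 3.7/√363
= 1.282 · 3.7/19.0526
= 0.25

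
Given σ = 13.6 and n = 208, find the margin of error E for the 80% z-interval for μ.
Margin of error = 1.21

Margin of error = z* · σ/√n
= 1.282 · 13.6/√208
= 1.282 · 13.6/14.4222
= 1.21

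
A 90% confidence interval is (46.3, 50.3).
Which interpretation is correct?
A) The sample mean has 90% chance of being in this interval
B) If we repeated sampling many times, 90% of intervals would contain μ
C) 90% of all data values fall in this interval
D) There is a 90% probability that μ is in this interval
B

A) Wrong — x̄ is observed and sits in the interval by construction.
B) Correct — this is the frequentist long-run coverage interpretation.
C) Wrong — a CI is about the parameter μ, not individual data values.
D) Wrong — μ is fixed; the randomness lives in the interval, not in μ.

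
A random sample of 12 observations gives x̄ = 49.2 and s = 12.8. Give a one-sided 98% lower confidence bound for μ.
μ ≥ 40.60

Lower bound (one-sided):
t* = 2.328 (one-sided for 98%)
Lower bound = x̄ - t* · s/√n = 49.2 - 2.328 · 12.8/√12 = 40.60

We are 98% confident that μ ≥ 40.60.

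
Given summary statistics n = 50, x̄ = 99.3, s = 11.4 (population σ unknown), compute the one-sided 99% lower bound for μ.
μ ≥ 95.42

Lower bound (one-sided):
t* = 2.405 (one-sided for 99%)
Lower bound = x̄ - t* · s/√n = 99.3 - 2.405 · 11.4/√50 = 95.42

We are 99% confident that μ ≥ 95.42.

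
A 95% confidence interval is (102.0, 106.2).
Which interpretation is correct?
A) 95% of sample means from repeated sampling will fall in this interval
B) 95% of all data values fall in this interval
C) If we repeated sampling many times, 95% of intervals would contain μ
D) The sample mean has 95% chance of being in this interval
C

A) Wrong — coverage applies to intervals containing μ, not to future x̄ values.
B) Wrong — a CI is about the parameter μ, not individual data values.
C) Correct — this is the frequentist long-run coverage interpretation.
D) Wrong — x̄ is observed and sits in the interval by construction.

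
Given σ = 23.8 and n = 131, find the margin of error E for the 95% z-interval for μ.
Margin of error = 4.08

Margin of error = z* · σ/√n
= 1.960 · 23.8/√131
= 1.960 · 23.8/11.4455
= 4.08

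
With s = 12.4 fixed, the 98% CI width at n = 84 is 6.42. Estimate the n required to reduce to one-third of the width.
n ≈ 756

CI width ∝ 1/√n
To reduce width by factor 3, need √n to grow by 3 → need 3² = 9 times as many samples.

Current: n = 84, width = 6.42
New: n = 756, width ≈ 2.10

Width reduced by factor of 6.42/2.10 = 3.06.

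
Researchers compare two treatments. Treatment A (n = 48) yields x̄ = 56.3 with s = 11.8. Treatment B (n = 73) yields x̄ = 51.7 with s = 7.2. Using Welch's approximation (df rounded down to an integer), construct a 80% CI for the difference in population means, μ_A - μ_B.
(2.14, 7.06)

Difference: x̄₁ - x̄₂ = 4.60
SE = √(s₁²/n₁ + s₂²/n₂) = √(11.8²/48 + 7.2²/73) = 1.9003
df = 70.09 → 70 (Welch–Satterthwaite, rounded down)
t* = 1.294

CI: 4.60 ± 1.294 · 1.9003 = 4.60 ± 2.46 = (2.14, 7.06)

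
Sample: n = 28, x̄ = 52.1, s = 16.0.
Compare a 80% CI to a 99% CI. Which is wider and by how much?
99% CI is wider by 8.81

df = 27
80% CI: t* = 1.314, (48.13, 56.07), width = 2 · t* · s/√n = 7.95
99% CI: t* = 2.771, (43.72, 60.48), width = 2 · t* · s/√n = 16.76

The 99% CI is wider by 16.76 - 7.95 = 8.81.
Higher confidence requires a wider interval.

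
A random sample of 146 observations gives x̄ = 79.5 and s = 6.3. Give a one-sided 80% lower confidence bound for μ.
μ ≥ 79.06

Lower bound (one-sided):
t* = 0.844 (one-sided for 80%)
Lower bound = x̄ - t* · s/√n = 79.5 - 0.844 · 6.3/√146 = 79.06

We are 80% confident that μ ≥ 79.06.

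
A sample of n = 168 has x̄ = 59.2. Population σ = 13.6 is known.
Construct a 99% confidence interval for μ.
(56.50, 61.90)

z-interval (σ known):
z* = 2.576 for 99% confidence

Margin of error = z* · σ/√n = 2.576 · 13.6/√168 = 2.70

CI: (59.2 - 2.70, 59.2 + 2.70) = (56.50, 61.90)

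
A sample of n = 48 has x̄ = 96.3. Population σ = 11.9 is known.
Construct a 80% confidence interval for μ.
(94.10, 98.50)

z-interval (σ known):
z* = 1.282 for 80% confidence

Margin of error = z* · σ/√n = 1.282 · 11.9/√48 = 2.20

CI: (96.3 - 2.20, 96.3 + 2.20) = (94.10, 98.50)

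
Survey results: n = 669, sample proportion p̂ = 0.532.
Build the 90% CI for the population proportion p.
(0.500, 0.564)

Proportion CI:
SE = √(p̂(1-p̂)/n) = √(0.532 · 0.468 / 669) = 0.01929

z* = 1.645
Margin = z* · SE = 1.645 · 0.01929 = 0.0317

CI: 0.532 ± 0.0317 = (0.500, 0.564)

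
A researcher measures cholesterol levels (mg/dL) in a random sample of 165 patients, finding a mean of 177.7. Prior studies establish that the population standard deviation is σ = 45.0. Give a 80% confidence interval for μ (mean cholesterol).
(173.21, 182.19)

z-interval (σ known):
z* = 1.282 for 80% confidence

Margin of error = z* · σ/√n = 1.282 · 45.0/√165 = 4.49

CI: (177.7 - 4.49, 177.7 + 4.49) = (173.21, 182.19)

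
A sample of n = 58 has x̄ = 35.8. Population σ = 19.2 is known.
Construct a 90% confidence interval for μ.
(31.65, 39.95)

z-interval (σ known):
z* = 1.645 for 90% confidence

Margin of error = z* · σ/√n = 1.645 · 19.2/√58 = 4.15

CI: (35.8 - 4.15, 35.8 + 4.15) = (31.65, 39.95)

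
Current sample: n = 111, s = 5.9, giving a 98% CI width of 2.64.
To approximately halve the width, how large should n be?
n ≈ 444

CI width ∝ 1/√n
To reduce width by factor 2, need √n to grow by 2 → need 2² = 4 times as many samples.

Current: n = 111, width = 2.64
New: n = 444, width ≈ 1.31

Width reduced by factor of 2.64/1.31 = 2.02.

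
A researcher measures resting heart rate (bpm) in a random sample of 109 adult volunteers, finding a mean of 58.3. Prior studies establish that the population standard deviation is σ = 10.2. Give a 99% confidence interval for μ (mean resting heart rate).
(55.78, 60.82)

z-interval (σ known):
z* = 2.576 for 99% confidence

Margin of error = z* · σ/√n = 2.576 · 10.2/√109 = 2.52

CI: (58.3 - 2.52, 58.3 + 2.52) = (55.78, 60.82)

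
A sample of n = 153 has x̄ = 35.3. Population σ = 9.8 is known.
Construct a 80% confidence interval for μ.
(34.28, 36.32)

z-interval (σ known):
z* = 1.282 for 80% confidence

Margin of error = z* · σ/√n = 1.282 · 9.8/√153 = 1.02

CI: (35.3 - 1.02, 35.3 + 1.02) = (34.28, 36.32)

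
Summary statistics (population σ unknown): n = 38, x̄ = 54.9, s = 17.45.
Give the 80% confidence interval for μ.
(51.21, 58.59)

t-interval (σ unknown):
df = n - 1 = 37
t* = 1.305 for 80% confidence

Margin of error = t* · s/√n = 1.305 · 17.45/√38 = 3.69

CI: (51.21, 58.59)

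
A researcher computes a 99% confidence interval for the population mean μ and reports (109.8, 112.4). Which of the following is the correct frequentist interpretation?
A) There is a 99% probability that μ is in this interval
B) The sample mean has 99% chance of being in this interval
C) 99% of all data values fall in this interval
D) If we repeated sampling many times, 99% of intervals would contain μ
D

A) Wrong — μ is fixed; the randomness lives in the interval, not in μ.
B) Wrong — x̄ is observed and sits in the interval by construction.
C) Wrong — a CI is about the parameter μ, not individual data values.
D) Correct — this is the frequentist long-run coverage interpretation.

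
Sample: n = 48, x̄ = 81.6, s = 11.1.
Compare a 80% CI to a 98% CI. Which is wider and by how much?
98% CI is wider by 3.55

df = 47
80% CI: t* = 1.300, (79.52, 83.68), width = 2 · t* · s/√n = 4.17
98% CI: t* = 2.408, (77.74, 85.46), width = 2 · t* · s/√n = 7.72

The 98% CI is wider by 7.72 - 4.17 = 3.55.
Higher confidence requires a wider interval.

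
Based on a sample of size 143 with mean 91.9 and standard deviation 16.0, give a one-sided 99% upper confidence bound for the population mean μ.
μ ≤ 95.05

Upper bound (one-sided):
t* = 2.353 (one-sided for 99%)
Upper bound = x̄ + t* · s/√n = 91.9 + 2.353 · 16.0/√143 = 95.05

We are 99% confident that μ ≤ 95.05.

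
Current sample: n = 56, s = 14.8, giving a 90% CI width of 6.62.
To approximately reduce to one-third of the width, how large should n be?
n ≈ 504

CI width ∝ 1/√n
To reduce width by factor 3, need √n to grow by 3 → need 3² = 9 times as many samples.

Current: n = 56, width = 6.62
New: n = 504, width ≈ 2.17

Width reduced by factor of 6.62/2.17 = 3.05.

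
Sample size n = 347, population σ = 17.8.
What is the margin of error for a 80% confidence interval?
Margin of error = 1.23

Margin of error = z* · σ/√n
= 1.282 · 17.8/√347
= 1.282 · 17.8/18.6279
= 1.23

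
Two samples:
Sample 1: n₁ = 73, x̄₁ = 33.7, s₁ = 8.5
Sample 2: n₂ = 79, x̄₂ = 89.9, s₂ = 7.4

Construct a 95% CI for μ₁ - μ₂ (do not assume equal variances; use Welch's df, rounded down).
(-58.76, -53.64)

Difference: x̄₁ - x̄₂ = -56.20
SE = √(s₁²/n₁ + s₂²/n₂) = √(8.5²/73 + 7.4²/79) = 1.2973
df = 143.29 → 143 (Welch–Satterthwaite, rounded down)
t* = 1.977

CI: -56.20 ± 1.977 · 1.2973 = -56.20 ± 2.56 = (-58.76, -53.64)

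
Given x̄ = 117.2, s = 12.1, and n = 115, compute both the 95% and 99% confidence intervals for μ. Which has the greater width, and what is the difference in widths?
99% CI is wider by 1.44

df = 114
95% CI: t* = 1.981, (114.96, 119.44), width = 2 · t* · s/√n = 4.47
99% CI: t* = 2.620, (114.24, 120.16), width = 2 · t* · s/√n = 5.91

The 99% CI is wider by 5.91 - 4.47 = 1.44.
Higher confidence requires a wider interval.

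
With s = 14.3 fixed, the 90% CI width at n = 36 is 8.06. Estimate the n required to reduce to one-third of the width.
n ≈ 324

CI width ∝ 1/√n
To reduce width by factor 3, need √n to grow by 3 → need 3² = 9 times as many samples.

Current: n = 36, width = 8.06
New: n = 324, width ≈ 2.62

Width reduced by factor of 8.06/2.62 = 3.08.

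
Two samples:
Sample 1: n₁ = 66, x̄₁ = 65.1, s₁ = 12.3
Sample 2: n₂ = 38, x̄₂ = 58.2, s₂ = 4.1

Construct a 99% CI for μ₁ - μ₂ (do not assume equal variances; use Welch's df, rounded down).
(2.54, 11.26)

Difference: x̄₁ - x̄₂ = 6.90
SE = √(s₁²/n₁ + s₂²/n₂) = √(12.3²/66 + 4.1²/38) = 1.6537
df = 86.83 → 86 (Welch–Satterthwaite, rounded down)
t* = 2.634

CI: 6.90 ± 2.634 · 1.6537 = 6.90 ± 4.36 = (2.54, 11.26)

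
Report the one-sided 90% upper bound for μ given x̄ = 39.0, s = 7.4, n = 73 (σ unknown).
μ ≤ 40.12

Upper bound (one-sided):
t* = 1.293 (one-sided for 90%)
Upper bound = x̄ + t* · s/√n = 39.0 + 1.293 · 7.4/√73 = 40.12

We are 90% confident that μ ≤ 40.12.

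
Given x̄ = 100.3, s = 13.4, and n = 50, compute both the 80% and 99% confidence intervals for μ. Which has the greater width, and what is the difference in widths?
99% CI is wider by 5.24

df = 49
80% CI: t* = 1.299, (97.84, 102.76), width = 2 · t* · s/√n = 4.92
99% CI: t* = 2.680, (95.22, 105.38), width = 2 · t* · s/√n = 10.16

The 99% CI is wider by 10.16 - 4.92 = 5.24.
Higher confidence requires a wider interval.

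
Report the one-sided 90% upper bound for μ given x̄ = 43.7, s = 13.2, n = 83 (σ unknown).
μ ≤ 45.57

Upper bound (one-sided):
t* = 1.292 (one-sided for 90%)
Upper bound = x̄ + t* · s/√n = 43.7 + 1.292 · 13.2/√83 = 45.57

We are 90% confident that μ ≤ 45.57.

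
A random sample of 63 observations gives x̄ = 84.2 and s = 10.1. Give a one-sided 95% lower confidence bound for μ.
μ ≥ 82.07

Lower bound (one-sided):
t* = 1.670 (one-sided for 95%)
Lower bound = x̄ - t* · s/√n = 84.2 - 1.670 · 10.1/√63 = 82.07

We are 95% confident that μ ≥ 82.07.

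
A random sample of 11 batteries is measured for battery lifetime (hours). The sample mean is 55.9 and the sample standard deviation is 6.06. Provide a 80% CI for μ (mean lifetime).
(53.39, 58.41)

t-interval (σ unknown):
df = n - 1 = 10
t* = 1.372 for 80% confidence

Margin of error = t* · s/√n = 1.372 · 6.06/√11 = 2.51

CI: (53.39, 58.41)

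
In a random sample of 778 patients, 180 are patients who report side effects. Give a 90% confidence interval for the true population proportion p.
(0.206, 0.256)

Proportion CI:
p̂ = 180/778 = 0.23136
SE = √(p̂(1-p̂)/n) = √(0.23136 · 0.76864 / 778) = 0.01512

z* = 1.645
Margin = z* · SE = 1.645 · 0.01512 = 0.0249

CI: 0.23136 ± 0.0249 = (0.206, 0.256)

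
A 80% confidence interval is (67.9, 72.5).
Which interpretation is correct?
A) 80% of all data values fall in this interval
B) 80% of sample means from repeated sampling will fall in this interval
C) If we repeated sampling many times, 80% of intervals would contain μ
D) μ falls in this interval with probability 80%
C

A) Wrong — a CI is about the parameter μ, not individual data values.
B) Wrong — coverage applies to intervals containing μ, not to future x̄ values.
C) Correct — this is the frequentist long-run coverage interpretation.
D) Wrong — μ is fixed; the randomness lives in the interval, not in μ.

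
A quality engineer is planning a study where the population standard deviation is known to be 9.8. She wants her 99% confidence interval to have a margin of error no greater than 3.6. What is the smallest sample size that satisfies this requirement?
n ≥ 50

For margin E ≤ 3.6:
n ≥ (z* · σ / E)²
n ≥ (2.576 · 9.8 / 3.6)²
n ≥ 49.17

Minimum n = 50 (rounding up)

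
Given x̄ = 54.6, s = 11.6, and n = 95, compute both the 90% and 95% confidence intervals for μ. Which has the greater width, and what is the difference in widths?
95% CI is wider by 0.78

df = 94
90% CI: t* = 1.661, (52.62, 56.58), width = 2 · t* · s/√n = 3.95
95% CI: t* = 1.986, (52.24, 56.96), width = 2 · t* · s/√n = 4.73

The 95% CI is wider by 4.73 - 3.95 = 0.78.
Higher confidence requires a wider interval.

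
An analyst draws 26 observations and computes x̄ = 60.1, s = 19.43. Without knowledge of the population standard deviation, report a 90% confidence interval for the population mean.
(53.59, 66.61)

t-interval (σ unknown):
df = n - 1 = 25
t* = 1.708 for 90% confidence

Margin of error = t* · s/√n = 1.708 · 19.43/√26 = 6.51

CI: (53.59, 66.61)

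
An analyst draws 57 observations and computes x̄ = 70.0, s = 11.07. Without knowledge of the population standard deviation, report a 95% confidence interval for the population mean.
(67.06, 72.94)

t-interval (σ unknown):
df = n - 1 = 56
t* = 2.003 for 95% confidence

Margin of error = t* · s/√n = 2.003 · 11.07/√57 = 2.94

CI: (67.06, 72.94)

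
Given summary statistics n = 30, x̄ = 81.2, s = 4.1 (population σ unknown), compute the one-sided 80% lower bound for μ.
μ ≥ 80.56

Lower bound (one-sided):
t* = 0.854 (one-sided for 80%)
Lower bound = x̄ - t* · s/√n = 81.2 - 0.854 · 4.1/√30 = 80.56

We are 80% confident that μ ≥ 80.56.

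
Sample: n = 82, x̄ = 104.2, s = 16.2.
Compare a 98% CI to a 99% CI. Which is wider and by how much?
99% CI is wider by 0.95

df = 81
98% CI: t* = 2.373, (99.95, 108.45), width = 2 · t* · s/√n = 8.49
99% CI: t* = 2.638, (99.48, 108.92), width = 2 · t* · s/√n = 9.44

The 99% CI is wider by 9.44 - 8.49 = 0.95.
Higher confidence requires a wider interval.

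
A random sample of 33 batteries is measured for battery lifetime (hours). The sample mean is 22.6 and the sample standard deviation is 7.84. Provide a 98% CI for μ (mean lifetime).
(19.26, 25.94)

t-interval (σ unknown):
df = n - 1 = 32
t* = 2.449 for 98% confidence

Margin of error = t* · s/√n = 2.449 · 7.84/√33 = 3.34

CI: (19.26, 25.94)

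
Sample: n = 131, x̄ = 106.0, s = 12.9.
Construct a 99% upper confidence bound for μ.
μ ≤ 108.65

Upper bound (one-sided):
t* = 2.355 (one-sided for 99%)
Upper bound = x̄ + t* · s/√n = 106.0 + 2.355 · 12.9/√131 = 108.65

We are 99% confident that μ ≤ 108.65.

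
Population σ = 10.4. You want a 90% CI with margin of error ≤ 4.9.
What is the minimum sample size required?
n ≥ 13

For margin E ≤ 4.9:
n ≥ (z* · σ / E)²
n ≥ (1.645 · 10.4 / 4.9)²
n ≥ 12.19

Minimum n = 13 (rounding up)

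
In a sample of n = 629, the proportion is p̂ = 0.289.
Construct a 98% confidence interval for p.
(0.247, 0.331)

Proportion CI:
SE = √(p̂(1-p̂)/n) = √(0.289 · 0.711 / 629) = 0.01807

z* = 2.326
Margin = z* · SE = 2.326 · 0.01807 = 0.0420

CI: 0.289 ± 0.0420 = (0.247, 0.331)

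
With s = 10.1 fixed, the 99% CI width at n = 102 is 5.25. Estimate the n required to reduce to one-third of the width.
n ≈ 918

CI width ∝ 1/√n
To reduce width by factor 3, need √n to grow by 3 → need 3² = 9 times as many samples.

Current: n = 102, width = 5.25
New: n = 918, width ≈ 1.72

Width reduced by factor of 5.25/1.72 = 3.05.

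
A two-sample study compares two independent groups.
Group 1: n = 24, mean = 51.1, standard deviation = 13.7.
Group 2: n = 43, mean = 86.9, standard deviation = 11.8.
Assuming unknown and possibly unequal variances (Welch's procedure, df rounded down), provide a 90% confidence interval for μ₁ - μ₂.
(-41.39, -30.21)

Difference: x̄₁ - x̄₂ = -35.80
SE = √(s₁²/n₁ + s₂²/n₂) = √(13.7²/24 + 11.8²/43) = 3.3254
df = 42.04 → 42 (Welch–Satterthwaite, rounded down)
t* = 1.682

CI: -35.80 ± 1.682 · 3.3254 = -35.80 ± 5.59 = (-41.39, -30.21)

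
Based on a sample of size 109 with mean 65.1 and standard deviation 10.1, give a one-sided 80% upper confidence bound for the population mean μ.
μ ≤ 65.92

Upper bound (one-sided):
t* = 0.845 (one-sided for 80%)
Upper bound = x̄ + t* · s/√n = 65.1 + 0.845 · 10.1/√109 = 65.92

We are 80% confident that μ ≤ 65.92.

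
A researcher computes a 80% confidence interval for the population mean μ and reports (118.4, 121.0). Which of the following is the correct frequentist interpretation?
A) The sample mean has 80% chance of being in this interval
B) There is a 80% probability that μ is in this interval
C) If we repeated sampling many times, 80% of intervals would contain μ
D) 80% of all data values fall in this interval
C

A) Wrong — x̄ is observed and sits in the interval by construction.
B) Wrong — μ is fixed; the randomness lives in the interval, not in μ.
C) Correct — this is the frequentist long-run coverage interpretation.
D) Wrong — a CI is about the parameter μ, not individual data values.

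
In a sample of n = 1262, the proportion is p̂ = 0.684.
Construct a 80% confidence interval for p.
(0.667, 0.701)

Proportion CI:
SE = √(p̂(1-p̂)/n) = √(0.684 · 0.316 / 1262) = 0.01309

z* = 1.282
Margin = z* · SE = 1.282 · 0.01309 = 0.0168

CI: 0.684 ± 0.0168 = (0.667, 0.701)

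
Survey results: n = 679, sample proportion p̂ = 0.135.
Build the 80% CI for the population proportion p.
(0.118, 0.152)

Proportion CI:
SE = √(p̂(1-p̂)/n) = √(0.135 · 0.865 / 679) = 0.01311

z* = 1.282
Margin = z* · SE = 1.282 · 0.01311 = 0.0168

CI: 0.135 ± 0.0168 = (0.118, 0.152)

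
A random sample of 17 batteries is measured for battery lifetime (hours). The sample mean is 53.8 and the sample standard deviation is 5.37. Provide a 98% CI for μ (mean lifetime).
(50.44, 57.16)

t-interval (σ unknown):
df = n - 1 = 16
t* = 2.583 for 98% confidence

Margin of error = t* · s/√n = 2.583 · 5.37/√17 = 3.36

CI: (50.44, 57.16)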